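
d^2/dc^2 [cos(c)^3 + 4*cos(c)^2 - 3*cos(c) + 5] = 9*sin(c)^2*cos(c) + 16*sin(c)^2 - 8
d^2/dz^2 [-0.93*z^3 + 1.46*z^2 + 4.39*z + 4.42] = 2.92 - 5.58*z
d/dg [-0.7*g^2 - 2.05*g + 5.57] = -1.4*g - 2.05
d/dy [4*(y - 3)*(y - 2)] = 8*y - 20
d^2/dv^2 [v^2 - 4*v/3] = 2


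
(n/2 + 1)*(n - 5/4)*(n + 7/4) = n^3/2 + 5*n^2/4 - 19*n/32 - 35/16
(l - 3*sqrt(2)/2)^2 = l^2 - 3*sqrt(2)*l + 9/2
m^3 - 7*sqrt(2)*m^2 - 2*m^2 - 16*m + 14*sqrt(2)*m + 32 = (m - 2)*(m - 8*sqrt(2))*(m + sqrt(2))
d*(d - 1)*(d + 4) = d^3 + 3*d^2 - 4*d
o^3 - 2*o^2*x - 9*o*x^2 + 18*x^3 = (o - 3*x)*(o - 2*x)*(o + 3*x)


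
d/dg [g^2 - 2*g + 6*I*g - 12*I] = 2*g - 2 + 6*I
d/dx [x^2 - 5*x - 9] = 2*x - 5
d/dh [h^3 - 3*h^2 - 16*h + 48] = 3*h^2 - 6*h - 16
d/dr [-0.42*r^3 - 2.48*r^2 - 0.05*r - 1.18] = -1.26*r^2 - 4.96*r - 0.05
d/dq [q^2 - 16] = 2*q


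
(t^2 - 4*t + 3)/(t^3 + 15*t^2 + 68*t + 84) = (t^2 - 4*t + 3)/(t^3 + 15*t^2 + 68*t + 84)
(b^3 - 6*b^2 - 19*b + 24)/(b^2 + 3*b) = b - 9 + 8/b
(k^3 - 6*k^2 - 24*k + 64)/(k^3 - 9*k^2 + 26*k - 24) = (k^2 - 4*k - 32)/(k^2 - 7*k + 12)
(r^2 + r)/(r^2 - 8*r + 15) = r*(r + 1)/(r^2 - 8*r + 15)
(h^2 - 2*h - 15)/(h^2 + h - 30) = (h + 3)/(h + 6)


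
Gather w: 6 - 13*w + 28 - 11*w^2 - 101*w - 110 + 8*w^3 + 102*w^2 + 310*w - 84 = 8*w^3 + 91*w^2 + 196*w - 160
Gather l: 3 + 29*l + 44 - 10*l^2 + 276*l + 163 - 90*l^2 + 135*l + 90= -100*l^2 + 440*l + 300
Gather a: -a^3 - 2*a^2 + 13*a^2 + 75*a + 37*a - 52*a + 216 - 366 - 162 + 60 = -a^3 + 11*a^2 + 60*a - 252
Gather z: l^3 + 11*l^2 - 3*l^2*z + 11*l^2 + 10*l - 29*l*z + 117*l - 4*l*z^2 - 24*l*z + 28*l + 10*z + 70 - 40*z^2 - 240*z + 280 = l^3 + 22*l^2 + 155*l + z^2*(-4*l - 40) + z*(-3*l^2 - 53*l - 230) + 350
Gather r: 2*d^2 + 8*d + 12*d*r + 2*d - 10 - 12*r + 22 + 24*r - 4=2*d^2 + 10*d + r*(12*d + 12) + 8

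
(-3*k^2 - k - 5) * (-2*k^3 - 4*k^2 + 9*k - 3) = 6*k^5 + 14*k^4 - 13*k^3 + 20*k^2 - 42*k + 15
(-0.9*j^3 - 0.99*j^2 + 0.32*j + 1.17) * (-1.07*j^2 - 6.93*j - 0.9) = 0.963*j^5 + 7.2963*j^4 + 7.3283*j^3 - 2.5785*j^2 - 8.3961*j - 1.053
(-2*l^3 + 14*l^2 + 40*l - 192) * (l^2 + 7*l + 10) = -2*l^5 + 118*l^3 + 228*l^2 - 944*l - 1920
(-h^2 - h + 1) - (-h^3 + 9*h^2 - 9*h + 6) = h^3 - 10*h^2 + 8*h - 5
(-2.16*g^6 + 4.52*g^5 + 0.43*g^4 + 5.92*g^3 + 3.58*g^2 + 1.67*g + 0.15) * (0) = 0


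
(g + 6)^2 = g^2 + 12*g + 36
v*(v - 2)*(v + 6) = v^3 + 4*v^2 - 12*v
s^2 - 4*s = s*(s - 4)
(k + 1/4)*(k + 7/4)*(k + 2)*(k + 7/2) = k^4 + 15*k^3/2 + 295*k^2/16 + 525*k/32 + 49/16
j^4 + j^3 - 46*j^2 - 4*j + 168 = (j - 6)*(j - 2)*(j + 2)*(j + 7)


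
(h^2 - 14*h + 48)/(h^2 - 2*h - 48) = (h - 6)/(h + 6)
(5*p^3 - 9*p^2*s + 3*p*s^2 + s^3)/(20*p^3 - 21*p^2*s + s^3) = (p - s)/(4*p - s)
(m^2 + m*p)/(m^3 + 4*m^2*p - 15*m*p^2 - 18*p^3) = m/(m^2 + 3*m*p - 18*p^2)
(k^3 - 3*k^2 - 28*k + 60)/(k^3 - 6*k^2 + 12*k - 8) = (k^2 - k - 30)/(k^2 - 4*k + 4)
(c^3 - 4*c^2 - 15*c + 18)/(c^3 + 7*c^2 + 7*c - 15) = (c - 6)/(c + 5)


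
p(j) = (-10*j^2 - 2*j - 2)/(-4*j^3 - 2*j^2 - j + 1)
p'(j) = (-20*j - 2)/(-4*j^3 - 2*j^2 - j + 1) + (-10*j^2 - 2*j - 2)*(12*j^2 + 4*j + 1)/(-4*j^3 - 2*j^2 - j + 1)^2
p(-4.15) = -0.65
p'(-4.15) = -0.17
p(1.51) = 1.48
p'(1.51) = -0.99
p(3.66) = 0.64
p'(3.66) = -0.16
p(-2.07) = -1.36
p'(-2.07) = -0.69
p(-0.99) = -2.51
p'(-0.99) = -1.10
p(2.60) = 0.88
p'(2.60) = -0.32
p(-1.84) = -1.53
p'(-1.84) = -0.85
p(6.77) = 0.35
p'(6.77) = -0.05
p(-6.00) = -0.44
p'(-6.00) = -0.08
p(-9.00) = -0.29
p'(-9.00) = -0.03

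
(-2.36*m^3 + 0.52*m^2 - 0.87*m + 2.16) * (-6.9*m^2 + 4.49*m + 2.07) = 16.284*m^5 - 14.1844*m^4 + 3.4526*m^3 - 17.7339*m^2 + 7.8975*m + 4.4712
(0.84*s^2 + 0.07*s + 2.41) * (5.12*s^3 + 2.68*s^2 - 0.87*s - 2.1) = 4.3008*s^5 + 2.6096*s^4 + 11.796*s^3 + 4.6339*s^2 - 2.2437*s - 5.061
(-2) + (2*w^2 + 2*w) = 2*w^2 + 2*w - 2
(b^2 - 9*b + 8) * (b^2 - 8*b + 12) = b^4 - 17*b^3 + 92*b^2 - 172*b + 96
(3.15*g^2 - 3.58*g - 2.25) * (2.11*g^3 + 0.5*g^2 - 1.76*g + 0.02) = 6.6465*g^5 - 5.9788*g^4 - 12.0815*g^3 + 5.2388*g^2 + 3.8884*g - 0.045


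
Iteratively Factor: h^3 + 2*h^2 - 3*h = (h + 3)*(h^2 - h) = (h - 1)*(h + 3)*(h)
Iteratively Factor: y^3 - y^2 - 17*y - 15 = (y - 5)*(y^2 + 4*y + 3) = (y - 5)*(y + 3)*(y + 1)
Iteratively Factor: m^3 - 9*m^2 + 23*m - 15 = (m - 5)*(m^2 - 4*m + 3) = (m - 5)*(m - 1)*(m - 3)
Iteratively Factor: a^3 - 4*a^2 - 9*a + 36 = (a + 3)*(a^2 - 7*a + 12) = (a - 3)*(a + 3)*(a - 4)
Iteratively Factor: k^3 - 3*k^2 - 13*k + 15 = (k + 3)*(k^2 - 6*k + 5) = (k - 5)*(k + 3)*(k - 1)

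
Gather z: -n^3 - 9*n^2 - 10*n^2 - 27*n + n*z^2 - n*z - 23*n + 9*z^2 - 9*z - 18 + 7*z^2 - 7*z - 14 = -n^3 - 19*n^2 - 50*n + z^2*(n + 16) + z*(-n - 16) - 32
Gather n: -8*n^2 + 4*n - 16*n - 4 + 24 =-8*n^2 - 12*n + 20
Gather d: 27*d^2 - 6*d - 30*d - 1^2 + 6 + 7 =27*d^2 - 36*d + 12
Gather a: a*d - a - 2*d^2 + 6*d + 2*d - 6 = a*(d - 1) - 2*d^2 + 8*d - 6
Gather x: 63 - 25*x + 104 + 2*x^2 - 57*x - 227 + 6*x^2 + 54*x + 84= 8*x^2 - 28*x + 24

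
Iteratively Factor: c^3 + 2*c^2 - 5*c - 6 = (c + 3)*(c^2 - c - 2) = (c - 2)*(c + 3)*(c + 1)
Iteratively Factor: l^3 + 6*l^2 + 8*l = (l)*(l^2 + 6*l + 8) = l*(l + 4)*(l + 2)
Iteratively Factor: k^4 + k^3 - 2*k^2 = (k + 2)*(k^3 - k^2) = (k - 1)*(k + 2)*(k^2) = k*(k - 1)*(k + 2)*(k)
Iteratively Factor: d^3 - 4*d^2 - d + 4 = (d - 4)*(d^2 - 1) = (d - 4)*(d - 1)*(d + 1)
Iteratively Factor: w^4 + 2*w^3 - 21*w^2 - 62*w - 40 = (w + 2)*(w^3 - 21*w - 20) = (w + 1)*(w + 2)*(w^2 - w - 20) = (w + 1)*(w + 2)*(w + 4)*(w - 5)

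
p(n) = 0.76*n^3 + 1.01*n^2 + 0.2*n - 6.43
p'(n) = 2.28*n^2 + 2.02*n + 0.2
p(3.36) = 34.47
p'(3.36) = 32.73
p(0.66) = -5.64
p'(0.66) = 2.53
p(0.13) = -6.39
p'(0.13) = 0.50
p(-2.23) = -10.28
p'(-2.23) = 7.03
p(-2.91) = -17.19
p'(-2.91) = 13.63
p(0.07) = -6.41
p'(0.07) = 0.35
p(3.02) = 24.32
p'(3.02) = 27.09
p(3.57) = 41.74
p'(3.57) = 36.47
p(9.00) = 631.22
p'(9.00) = 203.06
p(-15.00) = -2347.18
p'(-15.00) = 482.90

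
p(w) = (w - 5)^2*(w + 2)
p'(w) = (w - 5)^2 + (w + 2)*(2*w - 10) = (w - 5)*(3*w - 1)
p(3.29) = 15.47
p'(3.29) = -15.17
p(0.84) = 49.15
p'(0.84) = -6.32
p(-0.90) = 38.29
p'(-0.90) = 21.83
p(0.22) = 50.72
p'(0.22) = 1.63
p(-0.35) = 47.23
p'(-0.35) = 10.97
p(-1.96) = 1.94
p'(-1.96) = 47.88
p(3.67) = 10.03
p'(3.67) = -13.31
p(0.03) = 50.14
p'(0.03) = 4.52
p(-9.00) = -1372.00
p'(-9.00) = 392.00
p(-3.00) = -64.00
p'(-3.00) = 80.00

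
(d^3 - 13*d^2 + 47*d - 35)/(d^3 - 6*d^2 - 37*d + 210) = (d - 1)/(d + 6)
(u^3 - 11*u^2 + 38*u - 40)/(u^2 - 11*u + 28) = (u^2 - 7*u + 10)/(u - 7)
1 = 1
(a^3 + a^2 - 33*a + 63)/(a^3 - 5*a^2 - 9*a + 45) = (a^2 + 4*a - 21)/(a^2 - 2*a - 15)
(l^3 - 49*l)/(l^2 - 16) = l*(l^2 - 49)/(l^2 - 16)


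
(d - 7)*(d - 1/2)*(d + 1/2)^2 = d^4 - 13*d^3/2 - 15*d^2/4 + 13*d/8 + 7/8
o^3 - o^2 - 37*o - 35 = (o - 7)*(o + 1)*(o + 5)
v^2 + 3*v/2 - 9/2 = (v - 3/2)*(v + 3)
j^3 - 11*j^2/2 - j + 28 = (j - 4)*(j - 7/2)*(j + 2)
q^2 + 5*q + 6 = (q + 2)*(q + 3)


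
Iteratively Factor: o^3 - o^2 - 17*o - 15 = (o - 5)*(o^2 + 4*o + 3) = (o - 5)*(o + 1)*(o + 3)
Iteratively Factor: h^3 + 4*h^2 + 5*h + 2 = (h + 1)*(h^2 + 3*h + 2) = (h + 1)^2*(h + 2)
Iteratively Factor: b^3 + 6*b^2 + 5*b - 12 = (b + 3)*(b^2 + 3*b - 4) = (b - 1)*(b + 3)*(b + 4)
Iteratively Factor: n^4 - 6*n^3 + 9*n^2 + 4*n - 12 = (n + 1)*(n^3 - 7*n^2 + 16*n - 12) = (n - 2)*(n + 1)*(n^2 - 5*n + 6) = (n - 2)^2*(n + 1)*(n - 3)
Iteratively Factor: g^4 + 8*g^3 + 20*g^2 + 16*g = (g)*(g^3 + 8*g^2 + 20*g + 16) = g*(g + 4)*(g^2 + 4*g + 4) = g*(g + 2)*(g + 4)*(g + 2)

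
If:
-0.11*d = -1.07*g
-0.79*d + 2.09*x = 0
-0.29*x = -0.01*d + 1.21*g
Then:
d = 0.00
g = 0.00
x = 0.00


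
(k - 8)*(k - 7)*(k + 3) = k^3 - 12*k^2 + 11*k + 168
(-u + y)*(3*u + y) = -3*u^2 + 2*u*y + y^2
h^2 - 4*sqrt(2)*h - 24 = (h - 6*sqrt(2))*(h + 2*sqrt(2))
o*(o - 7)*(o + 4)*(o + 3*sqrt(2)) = o^4 - 3*o^3 + 3*sqrt(2)*o^3 - 28*o^2 - 9*sqrt(2)*o^2 - 84*sqrt(2)*o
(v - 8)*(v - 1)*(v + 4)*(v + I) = v^4 - 5*v^3 + I*v^3 - 28*v^2 - 5*I*v^2 + 32*v - 28*I*v + 32*I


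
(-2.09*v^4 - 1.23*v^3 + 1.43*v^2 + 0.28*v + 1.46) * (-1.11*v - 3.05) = 2.3199*v^5 + 7.7398*v^4 + 2.1642*v^3 - 4.6723*v^2 - 2.4746*v - 4.453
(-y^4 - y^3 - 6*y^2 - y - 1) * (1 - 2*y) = 2*y^5 + y^4 + 11*y^3 - 4*y^2 + y - 1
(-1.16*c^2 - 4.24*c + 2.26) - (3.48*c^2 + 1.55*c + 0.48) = -4.64*c^2 - 5.79*c + 1.78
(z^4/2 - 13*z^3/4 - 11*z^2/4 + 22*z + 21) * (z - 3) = z^5/2 - 19*z^4/4 + 7*z^3 + 121*z^2/4 - 45*z - 63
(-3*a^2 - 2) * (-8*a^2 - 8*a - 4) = 24*a^4 + 24*a^3 + 28*a^2 + 16*a + 8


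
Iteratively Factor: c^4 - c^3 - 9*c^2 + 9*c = (c)*(c^3 - c^2 - 9*c + 9) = c*(c - 3)*(c^2 + 2*c - 3) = c*(c - 3)*(c - 1)*(c + 3)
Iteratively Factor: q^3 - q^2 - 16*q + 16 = (q + 4)*(q^2 - 5*q + 4) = (q - 4)*(q + 4)*(q - 1)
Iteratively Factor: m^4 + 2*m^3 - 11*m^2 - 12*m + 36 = (m + 3)*(m^3 - m^2 - 8*m + 12) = (m - 2)*(m + 3)*(m^2 + m - 6) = (m - 2)*(m + 3)^2*(m - 2)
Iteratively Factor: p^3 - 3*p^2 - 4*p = (p + 1)*(p^2 - 4*p) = (p - 4)*(p + 1)*(p)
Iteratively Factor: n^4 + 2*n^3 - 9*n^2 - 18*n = (n + 3)*(n^3 - n^2 - 6*n) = (n + 2)*(n + 3)*(n^2 - 3*n) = (n - 3)*(n + 2)*(n + 3)*(n)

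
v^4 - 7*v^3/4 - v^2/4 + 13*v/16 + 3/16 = (v - 3/2)*(v - 1)*(v + 1/4)*(v + 1/2)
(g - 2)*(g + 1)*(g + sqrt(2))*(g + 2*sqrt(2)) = g^4 - g^3 + 3*sqrt(2)*g^3 - 3*sqrt(2)*g^2 + 2*g^2 - 6*sqrt(2)*g - 4*g - 8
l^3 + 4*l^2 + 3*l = l*(l + 1)*(l + 3)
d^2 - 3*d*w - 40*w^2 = (d - 8*w)*(d + 5*w)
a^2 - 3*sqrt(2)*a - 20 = (a - 5*sqrt(2))*(a + 2*sqrt(2))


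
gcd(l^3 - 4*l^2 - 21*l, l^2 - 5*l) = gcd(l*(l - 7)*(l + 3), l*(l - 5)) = l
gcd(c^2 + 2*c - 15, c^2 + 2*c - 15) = c^2 + 2*c - 15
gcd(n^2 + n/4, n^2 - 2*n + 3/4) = 1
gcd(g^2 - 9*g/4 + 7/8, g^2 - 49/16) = g - 7/4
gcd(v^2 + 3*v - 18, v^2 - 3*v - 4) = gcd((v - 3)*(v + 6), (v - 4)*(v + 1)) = 1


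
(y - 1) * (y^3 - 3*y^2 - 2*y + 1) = y^4 - 4*y^3 + y^2 + 3*y - 1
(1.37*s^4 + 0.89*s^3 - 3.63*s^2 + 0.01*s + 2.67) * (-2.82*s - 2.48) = -3.8634*s^5 - 5.9074*s^4 + 8.0294*s^3 + 8.9742*s^2 - 7.5542*s - 6.6216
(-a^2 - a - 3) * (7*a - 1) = -7*a^3 - 6*a^2 - 20*a + 3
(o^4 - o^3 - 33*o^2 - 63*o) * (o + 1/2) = o^5 - o^4/2 - 67*o^3/2 - 159*o^2/2 - 63*o/2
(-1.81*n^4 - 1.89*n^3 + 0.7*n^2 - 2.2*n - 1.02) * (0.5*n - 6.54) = -0.905*n^5 + 10.8924*n^4 + 12.7106*n^3 - 5.678*n^2 + 13.878*n + 6.6708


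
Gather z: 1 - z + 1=2 - z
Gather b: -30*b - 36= -30*b - 36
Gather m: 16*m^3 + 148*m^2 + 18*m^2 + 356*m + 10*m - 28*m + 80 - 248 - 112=16*m^3 + 166*m^2 + 338*m - 280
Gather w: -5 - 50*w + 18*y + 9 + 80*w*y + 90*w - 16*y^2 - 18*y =w*(80*y + 40) - 16*y^2 + 4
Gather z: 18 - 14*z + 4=22 - 14*z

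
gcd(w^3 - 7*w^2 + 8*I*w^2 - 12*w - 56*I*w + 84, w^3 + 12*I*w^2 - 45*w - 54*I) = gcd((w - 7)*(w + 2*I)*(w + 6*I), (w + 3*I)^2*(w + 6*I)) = w + 6*I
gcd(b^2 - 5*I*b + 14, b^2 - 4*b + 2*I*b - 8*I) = b + 2*I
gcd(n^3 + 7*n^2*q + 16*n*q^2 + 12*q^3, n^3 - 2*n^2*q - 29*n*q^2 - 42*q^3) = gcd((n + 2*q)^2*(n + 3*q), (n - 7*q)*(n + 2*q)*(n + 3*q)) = n^2 + 5*n*q + 6*q^2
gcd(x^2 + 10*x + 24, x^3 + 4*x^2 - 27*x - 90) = x + 6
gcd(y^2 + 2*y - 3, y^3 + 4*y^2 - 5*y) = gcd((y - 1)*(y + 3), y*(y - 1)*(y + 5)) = y - 1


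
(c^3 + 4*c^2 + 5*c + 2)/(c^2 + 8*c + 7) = (c^2 + 3*c + 2)/(c + 7)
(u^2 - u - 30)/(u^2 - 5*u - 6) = (u + 5)/(u + 1)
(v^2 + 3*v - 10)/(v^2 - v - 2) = (v + 5)/(v + 1)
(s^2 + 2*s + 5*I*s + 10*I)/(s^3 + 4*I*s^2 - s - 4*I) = (s^2 + s*(2 + 5*I) + 10*I)/(s^3 + 4*I*s^2 - s - 4*I)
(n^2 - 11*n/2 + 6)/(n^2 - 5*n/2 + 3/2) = (n - 4)/(n - 1)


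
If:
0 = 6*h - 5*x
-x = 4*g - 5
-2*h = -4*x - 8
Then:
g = 59/28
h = -20/7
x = -24/7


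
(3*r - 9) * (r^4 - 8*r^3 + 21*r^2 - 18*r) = 3*r^5 - 33*r^4 + 135*r^3 - 243*r^2 + 162*r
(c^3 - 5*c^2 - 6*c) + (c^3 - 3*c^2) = 2*c^3 - 8*c^2 - 6*c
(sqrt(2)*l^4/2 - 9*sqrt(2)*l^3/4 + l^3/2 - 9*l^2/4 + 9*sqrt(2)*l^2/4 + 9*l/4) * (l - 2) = sqrt(2)*l^5/2 - 13*sqrt(2)*l^4/4 + l^4/2 - 13*l^3/4 + 27*sqrt(2)*l^3/4 - 9*sqrt(2)*l^2/2 + 27*l^2/4 - 9*l/2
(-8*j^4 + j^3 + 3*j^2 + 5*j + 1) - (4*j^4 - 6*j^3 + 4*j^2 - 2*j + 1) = -12*j^4 + 7*j^3 - j^2 + 7*j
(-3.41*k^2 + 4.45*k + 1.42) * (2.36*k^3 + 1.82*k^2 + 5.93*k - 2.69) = -8.0476*k^5 + 4.2958*k^4 - 8.7711*k^3 + 38.1458*k^2 - 3.5499*k - 3.8198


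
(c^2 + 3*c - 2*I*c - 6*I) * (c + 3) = c^3 + 6*c^2 - 2*I*c^2 + 9*c - 12*I*c - 18*I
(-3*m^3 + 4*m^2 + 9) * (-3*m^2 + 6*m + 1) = 9*m^5 - 30*m^4 + 21*m^3 - 23*m^2 + 54*m + 9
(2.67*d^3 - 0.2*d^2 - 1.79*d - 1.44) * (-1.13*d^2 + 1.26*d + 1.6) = -3.0171*d^5 + 3.5902*d^4 + 6.0427*d^3 - 0.9482*d^2 - 4.6784*d - 2.304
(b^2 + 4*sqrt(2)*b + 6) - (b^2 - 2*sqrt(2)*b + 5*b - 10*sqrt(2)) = -5*b + 6*sqrt(2)*b + 6 + 10*sqrt(2)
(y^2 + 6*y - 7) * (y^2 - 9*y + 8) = y^4 - 3*y^3 - 53*y^2 + 111*y - 56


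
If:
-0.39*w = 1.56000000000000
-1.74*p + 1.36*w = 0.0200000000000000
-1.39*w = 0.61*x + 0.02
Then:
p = -3.14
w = -4.00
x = 9.08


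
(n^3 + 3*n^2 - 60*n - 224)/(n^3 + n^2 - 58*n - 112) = (n + 4)/(n + 2)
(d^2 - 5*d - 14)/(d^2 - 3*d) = (d^2 - 5*d - 14)/(d*(d - 3))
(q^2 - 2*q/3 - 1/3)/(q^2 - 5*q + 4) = (q + 1/3)/(q - 4)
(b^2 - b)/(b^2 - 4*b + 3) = b/(b - 3)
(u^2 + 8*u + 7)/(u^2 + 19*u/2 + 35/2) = 2*(u + 1)/(2*u + 5)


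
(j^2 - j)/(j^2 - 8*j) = (j - 1)/(j - 8)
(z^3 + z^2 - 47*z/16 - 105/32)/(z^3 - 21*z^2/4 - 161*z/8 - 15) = (z - 7/4)/(z - 8)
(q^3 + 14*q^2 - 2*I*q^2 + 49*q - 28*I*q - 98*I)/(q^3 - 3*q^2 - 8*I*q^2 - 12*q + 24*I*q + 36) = (q^2 + 14*q + 49)/(q^2 + q*(-3 - 6*I) + 18*I)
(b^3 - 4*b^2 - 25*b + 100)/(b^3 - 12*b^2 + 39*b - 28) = (b^2 - 25)/(b^2 - 8*b + 7)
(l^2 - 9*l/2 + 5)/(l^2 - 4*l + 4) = (l - 5/2)/(l - 2)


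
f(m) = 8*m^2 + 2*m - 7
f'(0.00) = 2.00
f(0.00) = -7.00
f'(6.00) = 98.00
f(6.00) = 293.00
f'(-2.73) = -41.68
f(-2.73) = 47.16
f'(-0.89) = -12.24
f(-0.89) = -2.44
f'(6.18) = 100.88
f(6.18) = 310.90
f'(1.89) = 32.24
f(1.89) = 25.36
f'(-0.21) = -1.36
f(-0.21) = -7.07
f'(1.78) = 30.48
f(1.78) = 21.91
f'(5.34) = 87.44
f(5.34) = 231.80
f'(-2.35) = -35.60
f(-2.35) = 32.48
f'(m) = 16*m + 2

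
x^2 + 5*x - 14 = (x - 2)*(x + 7)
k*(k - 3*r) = k^2 - 3*k*r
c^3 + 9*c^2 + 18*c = c*(c + 3)*(c + 6)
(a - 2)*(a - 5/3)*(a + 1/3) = a^3 - 10*a^2/3 + 19*a/9 + 10/9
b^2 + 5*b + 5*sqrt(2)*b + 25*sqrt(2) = (b + 5)*(b + 5*sqrt(2))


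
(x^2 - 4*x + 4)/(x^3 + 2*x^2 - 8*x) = (x - 2)/(x*(x + 4))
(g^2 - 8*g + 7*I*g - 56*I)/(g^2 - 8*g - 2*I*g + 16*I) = (g + 7*I)/(g - 2*I)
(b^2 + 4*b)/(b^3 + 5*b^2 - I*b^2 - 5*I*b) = (b + 4)/(b^2 + b*(5 - I) - 5*I)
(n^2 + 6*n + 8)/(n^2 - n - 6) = (n + 4)/(n - 3)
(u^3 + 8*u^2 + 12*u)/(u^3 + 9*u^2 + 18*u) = (u + 2)/(u + 3)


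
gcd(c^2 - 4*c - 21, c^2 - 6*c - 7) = c - 7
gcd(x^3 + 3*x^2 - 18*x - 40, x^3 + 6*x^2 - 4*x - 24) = x + 2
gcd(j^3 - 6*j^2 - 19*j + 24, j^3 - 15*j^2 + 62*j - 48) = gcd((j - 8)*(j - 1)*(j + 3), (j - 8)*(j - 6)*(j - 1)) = j^2 - 9*j + 8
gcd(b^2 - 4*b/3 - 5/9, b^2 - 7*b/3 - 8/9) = b + 1/3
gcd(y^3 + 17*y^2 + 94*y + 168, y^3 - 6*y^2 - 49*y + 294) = y + 7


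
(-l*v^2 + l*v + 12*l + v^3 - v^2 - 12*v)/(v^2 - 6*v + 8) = (-l*v - 3*l + v^2 + 3*v)/(v - 2)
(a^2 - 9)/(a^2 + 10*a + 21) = (a - 3)/(a + 7)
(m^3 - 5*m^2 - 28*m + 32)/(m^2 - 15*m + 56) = (m^2 + 3*m - 4)/(m - 7)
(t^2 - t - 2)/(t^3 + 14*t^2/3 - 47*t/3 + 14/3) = 3*(t + 1)/(3*t^2 + 20*t - 7)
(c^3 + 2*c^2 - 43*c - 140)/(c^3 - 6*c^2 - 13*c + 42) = (c^2 + 9*c + 20)/(c^2 + c - 6)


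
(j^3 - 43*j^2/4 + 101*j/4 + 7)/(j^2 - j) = (4*j^3 - 43*j^2 + 101*j + 28)/(4*j*(j - 1))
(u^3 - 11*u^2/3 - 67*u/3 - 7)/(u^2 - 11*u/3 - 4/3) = (u^2 - 4*u - 21)/(u - 4)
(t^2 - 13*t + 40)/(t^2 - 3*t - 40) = (t - 5)/(t + 5)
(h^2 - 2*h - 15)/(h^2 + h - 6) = (h - 5)/(h - 2)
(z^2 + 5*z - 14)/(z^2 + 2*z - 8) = (z + 7)/(z + 4)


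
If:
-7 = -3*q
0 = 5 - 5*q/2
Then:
No Solution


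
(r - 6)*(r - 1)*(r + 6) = r^3 - r^2 - 36*r + 36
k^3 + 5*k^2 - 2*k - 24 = (k - 2)*(k + 3)*(k + 4)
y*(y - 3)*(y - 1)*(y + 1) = y^4 - 3*y^3 - y^2 + 3*y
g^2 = g^2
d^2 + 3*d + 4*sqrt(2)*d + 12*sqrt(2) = (d + 3)*(d + 4*sqrt(2))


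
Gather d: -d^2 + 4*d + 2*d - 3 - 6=-d^2 + 6*d - 9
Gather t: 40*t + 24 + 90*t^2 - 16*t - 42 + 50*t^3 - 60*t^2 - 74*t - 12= 50*t^3 + 30*t^2 - 50*t - 30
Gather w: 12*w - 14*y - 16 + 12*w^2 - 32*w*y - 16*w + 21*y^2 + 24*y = 12*w^2 + w*(-32*y - 4) + 21*y^2 + 10*y - 16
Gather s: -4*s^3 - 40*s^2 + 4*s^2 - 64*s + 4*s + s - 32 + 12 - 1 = -4*s^3 - 36*s^2 - 59*s - 21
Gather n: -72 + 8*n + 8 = 8*n - 64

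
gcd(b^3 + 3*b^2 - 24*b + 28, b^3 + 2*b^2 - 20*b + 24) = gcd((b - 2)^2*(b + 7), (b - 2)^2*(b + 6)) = b^2 - 4*b + 4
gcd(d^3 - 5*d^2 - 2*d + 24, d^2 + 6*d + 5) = 1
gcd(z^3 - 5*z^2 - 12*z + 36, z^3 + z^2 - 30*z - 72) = z^2 - 3*z - 18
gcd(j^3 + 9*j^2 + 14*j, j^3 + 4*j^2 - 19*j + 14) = j + 7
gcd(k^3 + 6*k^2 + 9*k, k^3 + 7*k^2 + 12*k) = k^2 + 3*k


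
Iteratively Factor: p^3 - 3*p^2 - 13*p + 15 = (p - 5)*(p^2 + 2*p - 3) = (p - 5)*(p + 3)*(p - 1)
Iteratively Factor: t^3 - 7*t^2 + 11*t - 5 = (t - 5)*(t^2 - 2*t + 1) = (t - 5)*(t - 1)*(t - 1)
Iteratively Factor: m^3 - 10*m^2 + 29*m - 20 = (m - 4)*(m^2 - 6*m + 5) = (m - 5)*(m - 4)*(m - 1)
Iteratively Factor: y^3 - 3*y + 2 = (y + 2)*(y^2 - 2*y + 1) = (y - 1)*(y + 2)*(y - 1)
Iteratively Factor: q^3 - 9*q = (q + 3)*(q^2 - 3*q) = (q - 3)*(q + 3)*(q)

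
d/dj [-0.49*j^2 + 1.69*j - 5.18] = 1.69 - 0.98*j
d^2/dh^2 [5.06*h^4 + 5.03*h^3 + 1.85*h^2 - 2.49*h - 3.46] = 60.72*h^2 + 30.18*h + 3.7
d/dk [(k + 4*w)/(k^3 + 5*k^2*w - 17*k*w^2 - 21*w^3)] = (k^3 + 5*k^2*w - 17*k*w^2 - 21*w^3 - (k + 4*w)*(3*k^2 + 10*k*w - 17*w^2))/(k^3 + 5*k^2*w - 17*k*w^2 - 21*w^3)^2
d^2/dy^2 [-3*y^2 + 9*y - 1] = -6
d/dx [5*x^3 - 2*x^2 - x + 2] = 15*x^2 - 4*x - 1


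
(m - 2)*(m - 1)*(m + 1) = m^3 - 2*m^2 - m + 2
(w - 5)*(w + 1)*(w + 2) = w^3 - 2*w^2 - 13*w - 10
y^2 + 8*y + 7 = (y + 1)*(y + 7)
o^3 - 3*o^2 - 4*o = o*(o - 4)*(o + 1)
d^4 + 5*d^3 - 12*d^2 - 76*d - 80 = (d - 4)*(d + 2)^2*(d + 5)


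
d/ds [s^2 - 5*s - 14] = 2*s - 5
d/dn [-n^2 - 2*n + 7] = -2*n - 2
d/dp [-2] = 0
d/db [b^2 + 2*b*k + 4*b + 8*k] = 2*b + 2*k + 4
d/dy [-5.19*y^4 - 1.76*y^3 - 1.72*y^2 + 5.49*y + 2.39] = -20.76*y^3 - 5.28*y^2 - 3.44*y + 5.49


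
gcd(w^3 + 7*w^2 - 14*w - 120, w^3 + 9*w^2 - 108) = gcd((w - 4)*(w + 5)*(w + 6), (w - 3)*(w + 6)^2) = w + 6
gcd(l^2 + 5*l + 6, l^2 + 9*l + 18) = l + 3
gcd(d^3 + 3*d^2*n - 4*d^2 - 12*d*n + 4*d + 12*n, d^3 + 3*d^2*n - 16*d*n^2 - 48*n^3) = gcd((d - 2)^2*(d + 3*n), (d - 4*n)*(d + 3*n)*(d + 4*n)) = d + 3*n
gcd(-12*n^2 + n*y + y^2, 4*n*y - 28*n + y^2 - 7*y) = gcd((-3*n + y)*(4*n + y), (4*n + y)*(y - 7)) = 4*n + y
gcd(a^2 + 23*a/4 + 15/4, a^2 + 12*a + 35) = a + 5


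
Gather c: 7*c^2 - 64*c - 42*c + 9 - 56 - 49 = 7*c^2 - 106*c - 96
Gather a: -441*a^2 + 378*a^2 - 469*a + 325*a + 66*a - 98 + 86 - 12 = -63*a^2 - 78*a - 24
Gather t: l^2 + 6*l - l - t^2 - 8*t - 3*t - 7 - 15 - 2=l^2 + 5*l - t^2 - 11*t - 24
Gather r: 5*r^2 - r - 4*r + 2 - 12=5*r^2 - 5*r - 10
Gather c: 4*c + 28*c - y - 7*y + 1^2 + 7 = 32*c - 8*y + 8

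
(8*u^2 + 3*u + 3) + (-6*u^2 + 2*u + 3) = 2*u^2 + 5*u + 6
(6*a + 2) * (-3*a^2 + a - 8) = -18*a^3 - 46*a - 16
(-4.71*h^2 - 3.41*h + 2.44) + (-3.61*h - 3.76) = -4.71*h^2 - 7.02*h - 1.32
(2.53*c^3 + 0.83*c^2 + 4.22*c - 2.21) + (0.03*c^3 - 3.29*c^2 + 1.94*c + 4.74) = 2.56*c^3 - 2.46*c^2 + 6.16*c + 2.53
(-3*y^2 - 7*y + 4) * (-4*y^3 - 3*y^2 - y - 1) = 12*y^5 + 37*y^4 + 8*y^3 - 2*y^2 + 3*y - 4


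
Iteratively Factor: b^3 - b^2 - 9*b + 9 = (b + 3)*(b^2 - 4*b + 3) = (b - 1)*(b + 3)*(b - 3)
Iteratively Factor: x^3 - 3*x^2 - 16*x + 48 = (x + 4)*(x^2 - 7*x + 12) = (x - 3)*(x + 4)*(x - 4)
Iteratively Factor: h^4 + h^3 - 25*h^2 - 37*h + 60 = (h - 1)*(h^3 + 2*h^2 - 23*h - 60) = (h - 5)*(h - 1)*(h^2 + 7*h + 12) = (h - 5)*(h - 1)*(h + 3)*(h + 4)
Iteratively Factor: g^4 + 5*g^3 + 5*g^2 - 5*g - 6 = (g + 1)*(g^3 + 4*g^2 + g - 6) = (g + 1)*(g + 2)*(g^2 + 2*g - 3) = (g + 1)*(g + 2)*(g + 3)*(g - 1)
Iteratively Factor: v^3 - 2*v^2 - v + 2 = (v - 2)*(v^2 - 1) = (v - 2)*(v - 1)*(v + 1)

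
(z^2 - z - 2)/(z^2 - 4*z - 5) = (z - 2)/(z - 5)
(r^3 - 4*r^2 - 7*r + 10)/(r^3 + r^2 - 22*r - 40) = (r - 1)/(r + 4)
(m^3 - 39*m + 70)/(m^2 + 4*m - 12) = (m^2 + 2*m - 35)/(m + 6)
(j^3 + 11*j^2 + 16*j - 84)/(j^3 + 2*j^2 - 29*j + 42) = (j + 6)/(j - 3)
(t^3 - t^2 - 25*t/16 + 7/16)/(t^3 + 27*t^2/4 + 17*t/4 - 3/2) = (t - 7/4)/(t + 6)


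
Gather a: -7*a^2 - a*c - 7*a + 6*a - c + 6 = -7*a^2 + a*(-c - 1) - c + 6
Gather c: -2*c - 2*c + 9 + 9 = 18 - 4*c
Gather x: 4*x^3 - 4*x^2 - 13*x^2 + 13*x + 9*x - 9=4*x^3 - 17*x^2 + 22*x - 9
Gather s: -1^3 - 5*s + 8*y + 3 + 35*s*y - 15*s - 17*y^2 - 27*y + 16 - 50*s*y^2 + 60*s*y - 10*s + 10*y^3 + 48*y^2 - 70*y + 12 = s*(-50*y^2 + 95*y - 30) + 10*y^3 + 31*y^2 - 89*y + 30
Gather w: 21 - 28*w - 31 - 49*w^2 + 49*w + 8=-49*w^2 + 21*w - 2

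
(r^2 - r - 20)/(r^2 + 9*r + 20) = (r - 5)/(r + 5)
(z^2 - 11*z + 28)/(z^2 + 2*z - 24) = (z - 7)/(z + 6)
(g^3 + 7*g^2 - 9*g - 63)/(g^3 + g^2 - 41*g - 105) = (g^2 + 4*g - 21)/(g^2 - 2*g - 35)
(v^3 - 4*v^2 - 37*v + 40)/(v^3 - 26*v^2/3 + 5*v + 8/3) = 3*(v + 5)/(3*v + 1)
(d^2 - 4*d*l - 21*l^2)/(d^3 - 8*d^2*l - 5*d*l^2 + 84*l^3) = 1/(d - 4*l)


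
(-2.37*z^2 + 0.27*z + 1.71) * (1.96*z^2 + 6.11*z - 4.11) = -4.6452*z^4 - 13.9515*z^3 + 14.742*z^2 + 9.3384*z - 7.0281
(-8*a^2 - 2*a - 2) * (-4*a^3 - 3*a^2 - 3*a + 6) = 32*a^5 + 32*a^4 + 38*a^3 - 36*a^2 - 6*a - 12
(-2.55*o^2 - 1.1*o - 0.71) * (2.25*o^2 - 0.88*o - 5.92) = -5.7375*o^4 - 0.231*o^3 + 14.4665*o^2 + 7.1368*o + 4.2032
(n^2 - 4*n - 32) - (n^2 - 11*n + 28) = 7*n - 60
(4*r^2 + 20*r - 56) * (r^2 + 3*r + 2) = 4*r^4 + 32*r^3 + 12*r^2 - 128*r - 112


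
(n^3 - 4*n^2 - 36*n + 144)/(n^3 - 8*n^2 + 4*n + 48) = (n + 6)/(n + 2)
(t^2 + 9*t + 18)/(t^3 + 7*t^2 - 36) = 1/(t - 2)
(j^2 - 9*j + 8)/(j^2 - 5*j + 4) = (j - 8)/(j - 4)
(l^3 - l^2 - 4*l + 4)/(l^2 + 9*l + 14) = (l^2 - 3*l + 2)/(l + 7)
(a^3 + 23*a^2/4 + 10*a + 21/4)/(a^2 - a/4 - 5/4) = (4*a^2 + 19*a + 21)/(4*a - 5)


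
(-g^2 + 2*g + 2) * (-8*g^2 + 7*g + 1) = 8*g^4 - 23*g^3 - 3*g^2 + 16*g + 2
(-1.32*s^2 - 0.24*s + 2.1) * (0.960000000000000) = -1.2672*s^2 - 0.2304*s + 2.016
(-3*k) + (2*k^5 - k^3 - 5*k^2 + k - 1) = 2*k^5 - k^3 - 5*k^2 - 2*k - 1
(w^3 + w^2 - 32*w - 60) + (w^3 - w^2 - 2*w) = 2*w^3 - 34*w - 60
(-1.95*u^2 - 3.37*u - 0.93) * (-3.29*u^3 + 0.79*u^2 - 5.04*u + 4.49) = 6.4155*u^5 + 9.5468*u^4 + 10.2254*u^3 + 7.4946*u^2 - 10.4441*u - 4.1757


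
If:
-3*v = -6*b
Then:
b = v/2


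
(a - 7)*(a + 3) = a^2 - 4*a - 21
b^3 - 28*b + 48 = (b - 4)*(b - 2)*(b + 6)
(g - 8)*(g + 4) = g^2 - 4*g - 32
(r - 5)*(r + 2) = r^2 - 3*r - 10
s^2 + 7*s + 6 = (s + 1)*(s + 6)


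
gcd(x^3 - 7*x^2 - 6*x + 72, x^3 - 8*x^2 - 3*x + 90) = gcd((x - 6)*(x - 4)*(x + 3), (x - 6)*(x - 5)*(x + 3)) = x^2 - 3*x - 18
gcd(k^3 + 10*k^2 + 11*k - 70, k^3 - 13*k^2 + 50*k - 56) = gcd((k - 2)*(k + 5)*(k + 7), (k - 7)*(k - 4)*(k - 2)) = k - 2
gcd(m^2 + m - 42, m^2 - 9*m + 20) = 1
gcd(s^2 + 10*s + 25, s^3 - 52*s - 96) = 1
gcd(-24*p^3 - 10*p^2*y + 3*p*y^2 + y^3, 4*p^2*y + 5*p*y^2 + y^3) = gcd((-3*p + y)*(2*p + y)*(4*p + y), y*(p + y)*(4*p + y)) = 4*p + y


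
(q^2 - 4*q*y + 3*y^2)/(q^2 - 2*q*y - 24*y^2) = (-q^2 + 4*q*y - 3*y^2)/(-q^2 + 2*q*y + 24*y^2)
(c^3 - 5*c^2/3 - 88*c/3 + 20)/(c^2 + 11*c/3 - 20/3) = (3*c^2 - 20*c + 12)/(3*c - 4)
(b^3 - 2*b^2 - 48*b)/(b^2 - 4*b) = (b^2 - 2*b - 48)/(b - 4)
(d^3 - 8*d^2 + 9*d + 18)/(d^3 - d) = (d^2 - 9*d + 18)/(d*(d - 1))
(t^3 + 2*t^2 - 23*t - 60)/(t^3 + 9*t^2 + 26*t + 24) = (t - 5)/(t + 2)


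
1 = 1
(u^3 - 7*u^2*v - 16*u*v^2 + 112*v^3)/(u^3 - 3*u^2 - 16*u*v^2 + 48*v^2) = (u - 7*v)/(u - 3)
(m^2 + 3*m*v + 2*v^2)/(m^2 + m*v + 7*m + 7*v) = (m + 2*v)/(m + 7)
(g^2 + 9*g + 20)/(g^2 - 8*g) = (g^2 + 9*g + 20)/(g*(g - 8))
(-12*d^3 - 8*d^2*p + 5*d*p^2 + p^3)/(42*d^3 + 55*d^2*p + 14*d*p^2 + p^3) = (-2*d + p)/(7*d + p)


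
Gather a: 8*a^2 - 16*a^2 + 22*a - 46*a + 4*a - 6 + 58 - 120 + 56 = -8*a^2 - 20*a - 12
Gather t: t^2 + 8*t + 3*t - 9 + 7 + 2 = t^2 + 11*t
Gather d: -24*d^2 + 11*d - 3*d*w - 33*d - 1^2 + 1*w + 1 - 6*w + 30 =-24*d^2 + d*(-3*w - 22) - 5*w + 30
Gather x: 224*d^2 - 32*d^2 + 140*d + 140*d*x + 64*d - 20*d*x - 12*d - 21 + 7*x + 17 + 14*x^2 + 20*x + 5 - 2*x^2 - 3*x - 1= 192*d^2 + 192*d + 12*x^2 + x*(120*d + 24)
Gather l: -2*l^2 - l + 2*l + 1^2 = -2*l^2 + l + 1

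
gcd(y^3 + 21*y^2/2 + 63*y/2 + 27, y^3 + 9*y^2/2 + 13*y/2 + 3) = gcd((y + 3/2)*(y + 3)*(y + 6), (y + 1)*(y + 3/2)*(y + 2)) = y + 3/2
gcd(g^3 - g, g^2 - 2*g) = g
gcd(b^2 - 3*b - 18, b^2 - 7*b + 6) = b - 6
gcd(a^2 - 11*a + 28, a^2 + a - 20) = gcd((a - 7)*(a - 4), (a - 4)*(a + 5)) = a - 4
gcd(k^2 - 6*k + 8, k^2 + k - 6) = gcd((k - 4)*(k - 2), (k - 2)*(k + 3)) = k - 2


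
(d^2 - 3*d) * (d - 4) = d^3 - 7*d^2 + 12*d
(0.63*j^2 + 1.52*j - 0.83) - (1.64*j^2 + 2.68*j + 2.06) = -1.01*j^2 - 1.16*j - 2.89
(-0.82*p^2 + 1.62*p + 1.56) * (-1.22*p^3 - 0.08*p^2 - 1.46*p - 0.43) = 1.0004*p^5 - 1.9108*p^4 - 0.8356*p^3 - 2.1374*p^2 - 2.9742*p - 0.6708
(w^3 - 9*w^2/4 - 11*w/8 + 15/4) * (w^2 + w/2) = w^5 - 7*w^4/4 - 5*w^3/2 + 49*w^2/16 + 15*w/8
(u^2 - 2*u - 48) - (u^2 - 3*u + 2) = u - 50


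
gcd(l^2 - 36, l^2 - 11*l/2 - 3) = l - 6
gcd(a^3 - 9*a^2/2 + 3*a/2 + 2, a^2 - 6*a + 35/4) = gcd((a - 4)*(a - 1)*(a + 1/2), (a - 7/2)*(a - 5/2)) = 1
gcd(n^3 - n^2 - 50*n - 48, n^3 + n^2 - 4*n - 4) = n + 1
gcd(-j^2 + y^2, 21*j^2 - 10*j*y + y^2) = 1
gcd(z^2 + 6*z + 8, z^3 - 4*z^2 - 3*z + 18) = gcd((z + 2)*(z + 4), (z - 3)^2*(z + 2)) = z + 2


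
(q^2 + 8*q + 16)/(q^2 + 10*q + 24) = (q + 4)/(q + 6)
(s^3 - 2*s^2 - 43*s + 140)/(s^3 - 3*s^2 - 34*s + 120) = (s + 7)/(s + 6)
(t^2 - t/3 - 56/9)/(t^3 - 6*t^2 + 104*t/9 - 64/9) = (3*t + 7)/(3*t^2 - 10*t + 8)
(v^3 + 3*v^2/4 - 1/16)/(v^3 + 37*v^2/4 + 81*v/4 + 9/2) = (16*v^3 + 12*v^2 - 1)/(4*(4*v^3 + 37*v^2 + 81*v + 18))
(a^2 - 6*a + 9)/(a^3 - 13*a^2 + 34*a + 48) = (a^2 - 6*a + 9)/(a^3 - 13*a^2 + 34*a + 48)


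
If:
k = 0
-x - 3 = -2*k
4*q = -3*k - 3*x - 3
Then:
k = 0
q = 3/2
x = -3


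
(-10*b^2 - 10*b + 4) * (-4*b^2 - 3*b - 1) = 40*b^4 + 70*b^3 + 24*b^2 - 2*b - 4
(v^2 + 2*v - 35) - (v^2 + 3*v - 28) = -v - 7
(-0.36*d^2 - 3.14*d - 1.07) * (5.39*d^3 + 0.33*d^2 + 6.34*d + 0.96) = -1.9404*d^5 - 17.0434*d^4 - 9.0859*d^3 - 20.6063*d^2 - 9.7982*d - 1.0272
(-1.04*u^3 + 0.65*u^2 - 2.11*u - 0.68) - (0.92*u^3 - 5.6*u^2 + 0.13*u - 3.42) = -1.96*u^3 + 6.25*u^2 - 2.24*u + 2.74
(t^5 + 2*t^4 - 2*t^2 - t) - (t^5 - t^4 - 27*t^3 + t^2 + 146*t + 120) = 3*t^4 + 27*t^3 - 3*t^2 - 147*t - 120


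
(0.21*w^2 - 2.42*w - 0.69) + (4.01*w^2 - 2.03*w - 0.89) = 4.22*w^2 - 4.45*w - 1.58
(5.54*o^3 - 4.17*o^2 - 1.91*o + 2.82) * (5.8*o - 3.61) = 32.132*o^4 - 44.1854*o^3 + 3.9757*o^2 + 23.2511*o - 10.1802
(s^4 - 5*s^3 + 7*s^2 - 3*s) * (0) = 0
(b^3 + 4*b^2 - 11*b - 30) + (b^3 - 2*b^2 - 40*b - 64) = 2*b^3 + 2*b^2 - 51*b - 94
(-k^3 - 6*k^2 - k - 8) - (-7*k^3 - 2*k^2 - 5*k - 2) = 6*k^3 - 4*k^2 + 4*k - 6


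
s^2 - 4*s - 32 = (s - 8)*(s + 4)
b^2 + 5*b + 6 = (b + 2)*(b + 3)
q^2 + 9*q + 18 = (q + 3)*(q + 6)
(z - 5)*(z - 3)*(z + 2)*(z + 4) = z^4 - 2*z^3 - 25*z^2 + 26*z + 120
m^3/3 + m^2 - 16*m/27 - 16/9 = (m/3 + 1)*(m - 4/3)*(m + 4/3)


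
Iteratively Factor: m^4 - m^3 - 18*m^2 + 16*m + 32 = (m + 4)*(m^3 - 5*m^2 + 2*m + 8) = (m + 1)*(m + 4)*(m^2 - 6*m + 8) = (m - 2)*(m + 1)*(m + 4)*(m - 4)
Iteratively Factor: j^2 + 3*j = (j + 3)*(j)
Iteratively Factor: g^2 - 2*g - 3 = (g - 3)*(g + 1)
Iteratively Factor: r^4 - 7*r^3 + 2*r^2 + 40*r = (r - 4)*(r^3 - 3*r^2 - 10*r) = r*(r - 4)*(r^2 - 3*r - 10) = r*(r - 4)*(r + 2)*(r - 5)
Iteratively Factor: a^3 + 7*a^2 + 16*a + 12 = (a + 2)*(a^2 + 5*a + 6) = (a + 2)*(a + 3)*(a + 2)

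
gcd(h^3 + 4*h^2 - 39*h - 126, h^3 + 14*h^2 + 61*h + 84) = h^2 + 10*h + 21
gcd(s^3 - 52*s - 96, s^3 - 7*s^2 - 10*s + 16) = s^2 - 6*s - 16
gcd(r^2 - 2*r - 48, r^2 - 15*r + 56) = r - 8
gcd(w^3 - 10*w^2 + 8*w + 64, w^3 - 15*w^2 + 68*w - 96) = w^2 - 12*w + 32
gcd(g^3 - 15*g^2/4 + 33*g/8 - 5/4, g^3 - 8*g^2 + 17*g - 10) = g - 2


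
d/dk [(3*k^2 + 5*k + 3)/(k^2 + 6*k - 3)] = (13*k^2 - 24*k - 33)/(k^4 + 12*k^3 + 30*k^2 - 36*k + 9)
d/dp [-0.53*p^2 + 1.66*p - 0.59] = 1.66 - 1.06*p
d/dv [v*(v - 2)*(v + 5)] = 3*v^2 + 6*v - 10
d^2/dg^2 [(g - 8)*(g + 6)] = 2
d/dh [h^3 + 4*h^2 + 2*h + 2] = 3*h^2 + 8*h + 2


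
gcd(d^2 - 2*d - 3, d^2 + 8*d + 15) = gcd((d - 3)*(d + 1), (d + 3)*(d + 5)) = 1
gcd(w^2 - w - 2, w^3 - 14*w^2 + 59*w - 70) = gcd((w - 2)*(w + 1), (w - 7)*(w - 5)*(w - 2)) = w - 2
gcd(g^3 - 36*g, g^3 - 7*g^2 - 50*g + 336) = g - 6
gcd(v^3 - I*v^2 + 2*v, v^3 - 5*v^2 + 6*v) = v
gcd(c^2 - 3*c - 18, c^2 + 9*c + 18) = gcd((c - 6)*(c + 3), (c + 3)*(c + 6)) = c + 3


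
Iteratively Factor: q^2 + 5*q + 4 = (q + 1)*(q + 4)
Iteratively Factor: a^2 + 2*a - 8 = (a + 4)*(a - 2)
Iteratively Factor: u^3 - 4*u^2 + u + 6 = (u - 3)*(u^2 - u - 2) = (u - 3)*(u - 2)*(u + 1)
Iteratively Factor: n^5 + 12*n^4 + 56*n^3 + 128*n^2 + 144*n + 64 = (n + 2)*(n^4 + 10*n^3 + 36*n^2 + 56*n + 32) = (n + 2)^2*(n^3 + 8*n^2 + 20*n + 16) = (n + 2)^3*(n^2 + 6*n + 8) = (n + 2)^4*(n + 4)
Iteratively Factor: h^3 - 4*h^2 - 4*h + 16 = (h + 2)*(h^2 - 6*h + 8) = (h - 4)*(h + 2)*(h - 2)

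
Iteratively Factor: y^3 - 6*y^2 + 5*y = (y - 5)*(y^2 - y) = y*(y - 5)*(y - 1)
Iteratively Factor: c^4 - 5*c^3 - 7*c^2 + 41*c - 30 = (c + 3)*(c^3 - 8*c^2 + 17*c - 10) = (c - 2)*(c + 3)*(c^2 - 6*c + 5) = (c - 5)*(c - 2)*(c + 3)*(c - 1)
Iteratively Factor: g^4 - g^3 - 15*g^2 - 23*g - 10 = (g + 2)*(g^3 - 3*g^2 - 9*g - 5) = (g + 1)*(g + 2)*(g^2 - 4*g - 5) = (g - 5)*(g + 1)*(g + 2)*(g + 1)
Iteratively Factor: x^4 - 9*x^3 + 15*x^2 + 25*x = (x - 5)*(x^3 - 4*x^2 - 5*x) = (x - 5)*(x + 1)*(x^2 - 5*x) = x*(x - 5)*(x + 1)*(x - 5)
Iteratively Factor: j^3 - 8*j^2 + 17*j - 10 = (j - 5)*(j^2 - 3*j + 2) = (j - 5)*(j - 1)*(j - 2)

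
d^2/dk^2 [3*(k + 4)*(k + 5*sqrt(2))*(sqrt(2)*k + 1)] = 18*sqrt(2)*k + 24*sqrt(2) + 66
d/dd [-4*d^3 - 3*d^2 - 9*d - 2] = -12*d^2 - 6*d - 9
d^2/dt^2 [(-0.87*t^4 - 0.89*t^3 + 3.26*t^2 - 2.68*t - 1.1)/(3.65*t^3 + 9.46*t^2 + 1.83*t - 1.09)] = (-2.8421709430404e-14*t^8 + 4.23126600000001*t^6 - 289.692636*t^5 - 867.88047*t^4 - 979.426562*t^3 - 562.738902000001*t^2 - 312.667746*t - 32.99784)/(48.627125*t^9 + 378.09255*t^8 + 1053.073545*t^7 + 1182.154381*t^6 + 302.159679*t^5 - 241.27968*t^4 - 94.08099*t^3 + 22.767375*t^2 + 6.522669*t - 1.295029)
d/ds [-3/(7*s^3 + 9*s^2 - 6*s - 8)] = 9*(7*s^2 + 6*s - 2)/(7*s^3 + 9*s^2 - 6*s - 8)^2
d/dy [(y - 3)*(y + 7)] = 2*y + 4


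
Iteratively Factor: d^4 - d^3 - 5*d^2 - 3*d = (d - 3)*(d^3 + 2*d^2 + d) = (d - 3)*(d + 1)*(d^2 + d) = (d - 3)*(d + 1)^2*(d)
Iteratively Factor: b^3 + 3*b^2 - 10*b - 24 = (b - 3)*(b^2 + 6*b + 8) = (b - 3)*(b + 2)*(b + 4)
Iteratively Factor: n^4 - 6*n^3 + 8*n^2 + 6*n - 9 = (n + 1)*(n^3 - 7*n^2 + 15*n - 9) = (n - 3)*(n + 1)*(n^2 - 4*n + 3) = (n - 3)^2*(n + 1)*(n - 1)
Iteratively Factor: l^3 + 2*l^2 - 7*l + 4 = (l + 4)*(l^2 - 2*l + 1) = (l - 1)*(l + 4)*(l - 1)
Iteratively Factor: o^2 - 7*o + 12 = (o - 3)*(o - 4)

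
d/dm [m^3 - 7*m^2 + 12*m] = 3*m^2 - 14*m + 12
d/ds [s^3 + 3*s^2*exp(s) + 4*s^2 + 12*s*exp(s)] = 3*s^2*exp(s) + 3*s^2 + 18*s*exp(s) + 8*s + 12*exp(s)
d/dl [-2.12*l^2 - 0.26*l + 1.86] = -4.24*l - 0.26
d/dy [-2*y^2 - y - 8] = -4*y - 1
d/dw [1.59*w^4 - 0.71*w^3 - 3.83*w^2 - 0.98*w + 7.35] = 6.36*w^3 - 2.13*w^2 - 7.66*w - 0.98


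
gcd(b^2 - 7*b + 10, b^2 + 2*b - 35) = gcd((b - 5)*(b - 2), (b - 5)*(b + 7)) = b - 5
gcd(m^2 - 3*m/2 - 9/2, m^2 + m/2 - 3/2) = m + 3/2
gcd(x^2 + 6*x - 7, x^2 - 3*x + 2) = x - 1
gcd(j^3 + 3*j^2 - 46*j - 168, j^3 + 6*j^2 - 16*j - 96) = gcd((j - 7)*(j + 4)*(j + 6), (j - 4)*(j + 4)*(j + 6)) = j^2 + 10*j + 24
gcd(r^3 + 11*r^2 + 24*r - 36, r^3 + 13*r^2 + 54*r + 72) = r + 6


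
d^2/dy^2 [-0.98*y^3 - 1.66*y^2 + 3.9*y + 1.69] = -5.88*y - 3.32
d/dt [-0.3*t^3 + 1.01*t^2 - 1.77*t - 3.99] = -0.9*t^2 + 2.02*t - 1.77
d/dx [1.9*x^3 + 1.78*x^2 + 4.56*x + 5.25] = 5.7*x^2 + 3.56*x + 4.56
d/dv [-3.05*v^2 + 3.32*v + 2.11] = 3.32 - 6.1*v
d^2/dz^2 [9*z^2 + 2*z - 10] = 18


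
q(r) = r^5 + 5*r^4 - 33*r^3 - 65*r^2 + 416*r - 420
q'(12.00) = 122840.00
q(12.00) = 290700.00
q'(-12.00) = 56840.00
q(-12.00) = -102900.00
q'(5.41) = 4265.07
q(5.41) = 3620.33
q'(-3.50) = -448.94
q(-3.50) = -1032.28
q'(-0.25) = 442.02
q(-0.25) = -527.53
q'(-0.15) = 433.21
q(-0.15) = -483.75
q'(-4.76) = -798.47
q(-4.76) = -190.64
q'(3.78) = 611.04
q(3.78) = 233.91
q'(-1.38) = 372.44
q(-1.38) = -1018.01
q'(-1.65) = 308.19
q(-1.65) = -1110.29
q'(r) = 5*r^4 + 20*r^3 - 99*r^2 - 130*r + 416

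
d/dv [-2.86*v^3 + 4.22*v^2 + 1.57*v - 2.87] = -8.58*v^2 + 8.44*v + 1.57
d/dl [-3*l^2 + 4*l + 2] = 4 - 6*l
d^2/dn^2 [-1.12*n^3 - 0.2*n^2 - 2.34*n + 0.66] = -6.72*n - 0.4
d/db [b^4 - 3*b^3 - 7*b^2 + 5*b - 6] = 4*b^3 - 9*b^2 - 14*b + 5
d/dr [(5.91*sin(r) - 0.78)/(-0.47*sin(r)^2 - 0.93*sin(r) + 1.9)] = (2.7777*sin(r)^2 - 0.7332*sin(r) + 10.5036)*cos(r)/(0.2209*sin(r)^4 + 0.8742*sin(r)^3 - 0.9211*sin(r)^2 - 3.534*sin(r) + 3.61)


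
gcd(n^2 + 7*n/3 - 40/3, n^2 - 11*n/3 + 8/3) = n - 8/3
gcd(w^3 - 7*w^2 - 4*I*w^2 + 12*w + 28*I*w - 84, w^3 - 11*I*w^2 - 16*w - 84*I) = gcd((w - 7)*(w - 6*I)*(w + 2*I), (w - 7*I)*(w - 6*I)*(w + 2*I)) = w^2 - 4*I*w + 12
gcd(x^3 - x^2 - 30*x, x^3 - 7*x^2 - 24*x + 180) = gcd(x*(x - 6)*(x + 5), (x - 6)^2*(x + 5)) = x^2 - x - 30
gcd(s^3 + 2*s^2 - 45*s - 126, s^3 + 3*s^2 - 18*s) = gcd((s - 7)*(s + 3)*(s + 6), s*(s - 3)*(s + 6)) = s + 6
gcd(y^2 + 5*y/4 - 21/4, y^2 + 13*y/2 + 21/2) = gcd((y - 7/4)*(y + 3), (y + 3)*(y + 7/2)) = y + 3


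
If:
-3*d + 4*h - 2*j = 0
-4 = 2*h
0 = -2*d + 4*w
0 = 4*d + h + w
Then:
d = 4/9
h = -2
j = -14/3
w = 2/9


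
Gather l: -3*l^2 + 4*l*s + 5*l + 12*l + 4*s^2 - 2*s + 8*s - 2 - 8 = -3*l^2 + l*(4*s + 17) + 4*s^2 + 6*s - 10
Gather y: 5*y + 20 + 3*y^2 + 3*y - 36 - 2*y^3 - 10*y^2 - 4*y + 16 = -2*y^3 - 7*y^2 + 4*y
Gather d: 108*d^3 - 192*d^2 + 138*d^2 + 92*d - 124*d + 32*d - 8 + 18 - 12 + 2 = 108*d^3 - 54*d^2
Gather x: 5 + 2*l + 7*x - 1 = 2*l + 7*x + 4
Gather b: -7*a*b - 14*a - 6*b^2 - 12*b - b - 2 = -14*a - 6*b^2 + b*(-7*a - 13) - 2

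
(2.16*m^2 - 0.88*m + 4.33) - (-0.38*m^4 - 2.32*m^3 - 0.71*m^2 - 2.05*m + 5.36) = 0.38*m^4 + 2.32*m^3 + 2.87*m^2 + 1.17*m - 1.03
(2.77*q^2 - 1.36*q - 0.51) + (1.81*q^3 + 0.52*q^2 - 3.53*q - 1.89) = 1.81*q^3 + 3.29*q^2 - 4.89*q - 2.4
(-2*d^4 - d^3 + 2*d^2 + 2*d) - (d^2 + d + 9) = -2*d^4 - d^3 + d^2 + d - 9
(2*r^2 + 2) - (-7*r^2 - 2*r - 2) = 9*r^2 + 2*r + 4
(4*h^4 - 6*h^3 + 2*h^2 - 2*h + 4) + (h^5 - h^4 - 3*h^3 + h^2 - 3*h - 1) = h^5 + 3*h^4 - 9*h^3 + 3*h^2 - 5*h + 3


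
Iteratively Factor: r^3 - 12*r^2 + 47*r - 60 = (r - 3)*(r^2 - 9*r + 20) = (r - 4)*(r - 3)*(r - 5)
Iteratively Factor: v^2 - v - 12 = (v - 4)*(v + 3)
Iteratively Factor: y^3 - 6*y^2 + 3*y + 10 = (y + 1)*(y^2 - 7*y + 10) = (y - 5)*(y + 1)*(y - 2)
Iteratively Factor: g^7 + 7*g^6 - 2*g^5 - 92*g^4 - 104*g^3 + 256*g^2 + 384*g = (g + 2)*(g^6 + 5*g^5 - 12*g^4 - 68*g^3 + 32*g^2 + 192*g) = (g - 2)*(g + 2)*(g^5 + 7*g^4 + 2*g^3 - 64*g^2 - 96*g) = (g - 2)*(g + 2)*(g + 4)*(g^4 + 3*g^3 - 10*g^2 - 24*g) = g*(g - 2)*(g + 2)*(g + 4)*(g^3 + 3*g^2 - 10*g - 24) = g*(g - 3)*(g - 2)*(g + 2)*(g + 4)*(g^2 + 6*g + 8) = g*(g - 3)*(g - 2)*(g + 2)*(g + 4)^2*(g + 2)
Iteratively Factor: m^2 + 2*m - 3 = (m + 3)*(m - 1)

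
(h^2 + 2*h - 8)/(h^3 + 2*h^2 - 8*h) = 1/h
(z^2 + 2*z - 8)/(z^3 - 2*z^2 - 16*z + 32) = 1/(z - 4)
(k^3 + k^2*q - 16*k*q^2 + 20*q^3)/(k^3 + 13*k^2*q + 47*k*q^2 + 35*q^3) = (k^2 - 4*k*q + 4*q^2)/(k^2 + 8*k*q + 7*q^2)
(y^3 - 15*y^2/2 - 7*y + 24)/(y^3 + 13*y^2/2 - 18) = (y - 8)/(y + 6)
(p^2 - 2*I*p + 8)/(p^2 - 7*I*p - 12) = (p + 2*I)/(p - 3*I)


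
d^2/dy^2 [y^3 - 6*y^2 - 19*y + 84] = 6*y - 12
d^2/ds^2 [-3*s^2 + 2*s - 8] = -6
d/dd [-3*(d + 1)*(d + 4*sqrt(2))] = -6*d - 12*sqrt(2) - 3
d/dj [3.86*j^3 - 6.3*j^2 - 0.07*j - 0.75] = 11.58*j^2 - 12.6*j - 0.07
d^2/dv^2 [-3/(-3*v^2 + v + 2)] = 6*(9*v^2 - 3*v - (6*v - 1)^2 - 6)/(-3*v^2 + v + 2)^3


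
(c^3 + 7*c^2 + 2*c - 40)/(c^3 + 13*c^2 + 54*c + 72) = (c^2 + 3*c - 10)/(c^2 + 9*c + 18)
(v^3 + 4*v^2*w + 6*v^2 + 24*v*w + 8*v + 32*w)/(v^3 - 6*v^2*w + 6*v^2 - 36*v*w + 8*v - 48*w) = (v + 4*w)/(v - 6*w)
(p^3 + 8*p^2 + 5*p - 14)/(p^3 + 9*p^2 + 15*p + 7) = (p^2 + p - 2)/(p^2 + 2*p + 1)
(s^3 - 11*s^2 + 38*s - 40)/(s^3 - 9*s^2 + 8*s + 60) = (s^2 - 6*s + 8)/(s^2 - 4*s - 12)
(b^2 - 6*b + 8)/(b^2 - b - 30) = (-b^2 + 6*b - 8)/(-b^2 + b + 30)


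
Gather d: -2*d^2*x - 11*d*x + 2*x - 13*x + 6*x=-2*d^2*x - 11*d*x - 5*x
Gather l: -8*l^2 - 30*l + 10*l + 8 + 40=-8*l^2 - 20*l + 48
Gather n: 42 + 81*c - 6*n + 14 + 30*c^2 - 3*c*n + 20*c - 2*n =30*c^2 + 101*c + n*(-3*c - 8) + 56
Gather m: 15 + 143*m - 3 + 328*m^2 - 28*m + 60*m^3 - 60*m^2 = 60*m^3 + 268*m^2 + 115*m + 12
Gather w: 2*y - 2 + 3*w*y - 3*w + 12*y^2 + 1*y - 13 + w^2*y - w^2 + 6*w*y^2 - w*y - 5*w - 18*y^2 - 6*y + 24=w^2*(y - 1) + w*(6*y^2 + 2*y - 8) - 6*y^2 - 3*y + 9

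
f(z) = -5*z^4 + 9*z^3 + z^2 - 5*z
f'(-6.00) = 5275.00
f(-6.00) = -8358.00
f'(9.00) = -12380.00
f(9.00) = -26208.00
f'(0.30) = -2.51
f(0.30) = -1.21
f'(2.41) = -123.31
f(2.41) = -48.93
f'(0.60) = 1.60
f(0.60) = -1.34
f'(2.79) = -223.60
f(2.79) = -113.67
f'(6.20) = -3721.28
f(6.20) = -5235.78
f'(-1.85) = 210.34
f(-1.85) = -102.88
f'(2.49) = -141.38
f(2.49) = -59.51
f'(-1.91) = 229.04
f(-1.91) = -116.06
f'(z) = -20*z^3 + 27*z^2 + 2*z - 5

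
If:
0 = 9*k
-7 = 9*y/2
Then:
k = 0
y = -14/9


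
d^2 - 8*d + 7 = (d - 7)*(d - 1)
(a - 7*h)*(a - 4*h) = a^2 - 11*a*h + 28*h^2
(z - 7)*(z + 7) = z^2 - 49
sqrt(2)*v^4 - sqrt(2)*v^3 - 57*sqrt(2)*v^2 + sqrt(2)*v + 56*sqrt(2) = (v - 8)*(v - 1)*(v + 7)*(sqrt(2)*v + sqrt(2))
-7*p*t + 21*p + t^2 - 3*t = (-7*p + t)*(t - 3)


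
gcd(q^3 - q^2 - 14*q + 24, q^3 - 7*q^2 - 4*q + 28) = q - 2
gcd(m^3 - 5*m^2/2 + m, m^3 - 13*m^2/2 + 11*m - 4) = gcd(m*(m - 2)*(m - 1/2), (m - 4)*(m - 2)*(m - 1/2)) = m^2 - 5*m/2 + 1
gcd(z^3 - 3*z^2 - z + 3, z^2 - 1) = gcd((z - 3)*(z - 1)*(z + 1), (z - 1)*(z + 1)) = z^2 - 1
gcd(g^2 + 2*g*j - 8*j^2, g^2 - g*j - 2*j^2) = g - 2*j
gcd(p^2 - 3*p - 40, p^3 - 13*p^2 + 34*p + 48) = p - 8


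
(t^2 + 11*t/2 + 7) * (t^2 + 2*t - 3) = t^4 + 15*t^3/2 + 15*t^2 - 5*t/2 - 21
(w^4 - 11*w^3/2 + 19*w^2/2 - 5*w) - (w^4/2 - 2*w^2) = w^4/2 - 11*w^3/2 + 23*w^2/2 - 5*w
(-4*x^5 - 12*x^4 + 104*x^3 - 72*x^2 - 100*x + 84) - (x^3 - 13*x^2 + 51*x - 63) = -4*x^5 - 12*x^4 + 103*x^3 - 59*x^2 - 151*x + 147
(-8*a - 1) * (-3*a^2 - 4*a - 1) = 24*a^3 + 35*a^2 + 12*a + 1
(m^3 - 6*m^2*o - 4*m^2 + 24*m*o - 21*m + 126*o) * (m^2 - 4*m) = m^5 - 6*m^4*o - 8*m^4 + 48*m^3*o - 5*m^3 + 30*m^2*o + 84*m^2 - 504*m*o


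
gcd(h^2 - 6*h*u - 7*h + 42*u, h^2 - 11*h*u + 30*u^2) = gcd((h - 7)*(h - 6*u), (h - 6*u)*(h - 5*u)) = -h + 6*u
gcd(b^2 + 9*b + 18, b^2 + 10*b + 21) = b + 3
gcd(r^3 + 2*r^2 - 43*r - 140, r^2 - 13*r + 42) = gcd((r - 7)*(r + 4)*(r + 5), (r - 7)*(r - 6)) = r - 7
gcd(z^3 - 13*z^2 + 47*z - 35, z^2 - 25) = z - 5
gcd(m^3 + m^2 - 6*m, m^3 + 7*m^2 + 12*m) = m^2 + 3*m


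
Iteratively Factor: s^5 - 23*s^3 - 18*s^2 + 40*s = (s - 1)*(s^4 + s^3 - 22*s^2 - 40*s) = (s - 5)*(s - 1)*(s^3 + 6*s^2 + 8*s) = (s - 5)*(s - 1)*(s + 4)*(s^2 + 2*s) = (s - 5)*(s - 1)*(s + 2)*(s + 4)*(s)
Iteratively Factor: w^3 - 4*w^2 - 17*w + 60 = (w + 4)*(w^2 - 8*w + 15) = (w - 5)*(w + 4)*(w - 3)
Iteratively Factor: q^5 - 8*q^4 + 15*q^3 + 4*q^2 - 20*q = (q - 2)*(q^4 - 6*q^3 + 3*q^2 + 10*q) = (q - 2)^2*(q^3 - 4*q^2 - 5*q) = (q - 2)^2*(q + 1)*(q^2 - 5*q) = q*(q - 2)^2*(q + 1)*(q - 5)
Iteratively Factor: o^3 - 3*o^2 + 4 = (o - 2)*(o^2 - o - 2) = (o - 2)^2*(o + 1)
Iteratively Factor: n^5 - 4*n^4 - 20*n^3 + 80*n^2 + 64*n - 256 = (n - 4)*(n^4 - 20*n^2 + 64) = (n - 4)^2*(n^3 + 4*n^2 - 4*n - 16) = (n - 4)^2*(n - 2)*(n^2 + 6*n + 8) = (n - 4)^2*(n - 2)*(n + 4)*(n + 2)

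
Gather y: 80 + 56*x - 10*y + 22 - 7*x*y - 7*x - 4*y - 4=49*x + y*(-7*x - 14) + 98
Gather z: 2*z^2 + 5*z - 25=2*z^2 + 5*z - 25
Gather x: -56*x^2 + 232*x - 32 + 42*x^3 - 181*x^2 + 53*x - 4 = 42*x^3 - 237*x^2 + 285*x - 36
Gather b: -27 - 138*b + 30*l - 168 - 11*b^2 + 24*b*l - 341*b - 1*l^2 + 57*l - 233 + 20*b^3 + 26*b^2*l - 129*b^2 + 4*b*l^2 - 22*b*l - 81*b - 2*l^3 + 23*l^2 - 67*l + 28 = 20*b^3 + b^2*(26*l - 140) + b*(4*l^2 + 2*l - 560) - 2*l^3 + 22*l^2 + 20*l - 400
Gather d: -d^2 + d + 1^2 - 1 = -d^2 + d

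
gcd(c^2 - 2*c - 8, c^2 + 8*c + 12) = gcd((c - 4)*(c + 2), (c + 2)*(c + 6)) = c + 2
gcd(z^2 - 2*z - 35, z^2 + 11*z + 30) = z + 5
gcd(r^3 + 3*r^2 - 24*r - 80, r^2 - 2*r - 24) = r + 4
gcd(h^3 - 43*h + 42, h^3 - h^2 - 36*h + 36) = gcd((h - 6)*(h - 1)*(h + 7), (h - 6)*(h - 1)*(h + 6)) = h^2 - 7*h + 6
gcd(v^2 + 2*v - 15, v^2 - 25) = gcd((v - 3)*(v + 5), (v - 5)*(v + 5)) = v + 5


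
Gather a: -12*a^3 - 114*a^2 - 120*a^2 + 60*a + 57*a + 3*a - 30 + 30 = -12*a^3 - 234*a^2 + 120*a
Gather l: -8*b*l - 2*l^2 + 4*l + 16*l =-2*l^2 + l*(20 - 8*b)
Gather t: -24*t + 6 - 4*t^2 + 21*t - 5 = -4*t^2 - 3*t + 1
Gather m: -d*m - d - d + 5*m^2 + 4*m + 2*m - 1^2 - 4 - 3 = -2*d + 5*m^2 + m*(6 - d) - 8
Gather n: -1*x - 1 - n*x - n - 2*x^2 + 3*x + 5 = n*(-x - 1) - 2*x^2 + 2*x + 4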